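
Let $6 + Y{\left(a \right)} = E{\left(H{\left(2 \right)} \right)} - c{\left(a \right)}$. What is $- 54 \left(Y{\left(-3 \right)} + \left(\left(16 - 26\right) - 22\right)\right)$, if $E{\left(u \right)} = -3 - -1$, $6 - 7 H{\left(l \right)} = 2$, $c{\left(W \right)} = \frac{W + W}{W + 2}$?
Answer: $2484$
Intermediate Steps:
$c{\left(W \right)} = \frac{2 W}{2 + W}$
$H{\left(l \right)} = \frac{4}{7}$ ($H{\left(l \right)} = \frac{6}{7} - \frac{2}{7} = \frac{4}{7}$)
$E{\left(u \right)} = -2$ ($E{\left(u \right)} = -3 + 1 = -2$)
$Y{\left(a \right)} = -8 - \frac{2 a}{2 + a}$ ($Y{\left(a \right)} = -6 - \left(2 + \frac{2 a}{2 + a}\right) = -8 - \frac{2 a}{2 + a}$)
$- 54 \left(Y{\left(-3 \right)} + \left(\left(16 - 26\right) - 22\right)\right) = - 54 \left(\frac{2 \left(-8 - -15\right)}{2 - 3} + \left(\left(16 - 26\right) - 22\right)\right) = - 54 \left(\frac{2 \left(-8 + 15\right)}{-1} - 32\right) = - 54 \left(2 \left(-1\right) 7 - 32\right) = - 54 \left(-14 - 32\right) = \left(-54\right) \left(-46\right) = 2484$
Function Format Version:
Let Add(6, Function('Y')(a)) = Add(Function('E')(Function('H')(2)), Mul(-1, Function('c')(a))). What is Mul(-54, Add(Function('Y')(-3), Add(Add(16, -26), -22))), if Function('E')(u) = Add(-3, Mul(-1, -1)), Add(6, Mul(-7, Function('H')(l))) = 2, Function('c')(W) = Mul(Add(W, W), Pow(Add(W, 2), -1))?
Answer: 2484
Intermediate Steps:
Function('c')(W) = Mul(2, W, Pow(Add(2, W), -1)) (Function('c')(W) = Mul(Mul(2, W), Pow(Add(2, W), -1)) = Mul(2, W, Pow(Add(2, W), -1)))
Function('H')(l) = Rational(4, 7) (Function('H')(l) = Add(Rational(6, 7), Mul(Rational(-1, 7), 2)) = Add(Rational(6, 7), Rational(-2, 7)) = Rational(4, 7))
Function('E')(u) = -2 (Function('E')(u) = Add(-3, 1) = -2)
Function('Y')(a) = Add(-8, Mul(-2, a, Pow(Add(2, a), -1))) (Function('Y')(a) = Add(-6, Add(-2, Mul(-1, Mul(2, a, Pow(Add(2, a), -1))))) = Add(-6, Add(-2, Mul(-2, a, Pow(Add(2, a), -1)))) = Add(-8, Mul(-2, a, Pow(Add(2, a), -1))))
Mul(-54, Add(Function('Y')(-3), Add(Add(16, -26), -22))) = Mul(-54, Add(Mul(2, Pow(Add(2, -3), -1), Add(-8, Mul(-5, -3))), Add(Add(16, -26), -22))) = Mul(-54, Add(Mul(2, Pow(-1, -1), Add(-8, 15)), Add(-10, -22))) = Mul(-54, Add(Mul(2, -1, 7), -32)) = Mul(-54, Add(-14, -32)) = Mul(-54, -46) = 2484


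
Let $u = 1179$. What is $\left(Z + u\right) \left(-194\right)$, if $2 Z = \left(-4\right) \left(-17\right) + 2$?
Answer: $-235516$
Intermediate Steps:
$Z = 35$ ($Z = \frac{\left(-4\right) \left(-17\right) + 2}{2} = \frac{68 + 2}{2} = \frac{1}{2} \cdot 70 = 35$)
$\left(Z + u\right) \left(-194\right) = \left(35 + 1179\right) \left(-194\right) = 1214 \left(-194\right) = -235516$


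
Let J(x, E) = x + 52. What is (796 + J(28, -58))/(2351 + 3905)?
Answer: 219/1564 ≈ 0.14003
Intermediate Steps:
J(x, E) = 52 + x
(796 + J(28, -58))/(2351 + 3905) = (796 + (52 + 28))/(2351 + 3905) = (796 + 80)/6256 = 876*(1/6256) = 219/1564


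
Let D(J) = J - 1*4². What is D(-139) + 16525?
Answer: 16370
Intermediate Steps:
D(J) = -16 + J (D(J) = J - 1*16 = J - 16 = -16 + J)
D(-139) + 16525 = (-16 - 139) + 16525 = -155 + 16525 = 16370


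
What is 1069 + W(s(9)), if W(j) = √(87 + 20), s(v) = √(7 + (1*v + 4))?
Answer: 1069 + √107 ≈ 1079.3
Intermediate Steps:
s(v) = √(11 + v) (s(v) = √(7 + (v + 4)) = √(7 + (4 + v)) = √(11 + v))
W(j) = √107
1069 + W(s(9)) = 1069 + √107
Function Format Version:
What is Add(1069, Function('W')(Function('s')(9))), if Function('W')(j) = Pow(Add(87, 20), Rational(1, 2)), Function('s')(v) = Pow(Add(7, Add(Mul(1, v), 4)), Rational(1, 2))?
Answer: Add(1069, Pow(107, Rational(1, 2))) ≈ 1079.3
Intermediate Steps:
Function('s')(v) = Pow(Add(11, v), Rational(1, 2)) (Function('s')(v) = Pow(Add(7, Add(v, 4)), Rational(1, 2)) = Pow(Add(7, Add(4, v)), Rational(1, 2)) = Pow(Add(11, v), Rational(1, 2)))
Function('W')(j) = Pow(107, Rational(1, 2))
Add(1069, Function('W')(Function('s')(9))) = Add(1069, Pow(107, Rational(1, 2)))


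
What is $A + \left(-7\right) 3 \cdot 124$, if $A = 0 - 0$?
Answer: $-2604$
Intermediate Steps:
$A = 0$ ($A = 0 + 0 = 0$)
$A + \left(-7\right) 3 \cdot 124 = 0 + \left(-7\right) 3 \cdot 124 = 0 - 2604 = -2604$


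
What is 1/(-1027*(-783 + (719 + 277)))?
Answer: -1/218751 ≈ -4.5714e-6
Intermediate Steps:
1/(-1027*(-783 + (719 + 277))) = 1/(-1027*(-783 + 996)) = 1/(-1027*213) = 1/(-218751) = -1/218751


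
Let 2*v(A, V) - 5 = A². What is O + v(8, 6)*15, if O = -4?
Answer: 1027/2 ≈ 513.50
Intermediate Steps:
v(A, V) = 5/2 + A²/2
O + v(8, 6)*15 = -4 + (5/2 + (½)*8²)*15 = -4 + (5/2 + (½)*64)*15 = -4 + (5/2 + 32)*15 = -4 + (69/2)*15 = -4 + 1035/2 = 1027/2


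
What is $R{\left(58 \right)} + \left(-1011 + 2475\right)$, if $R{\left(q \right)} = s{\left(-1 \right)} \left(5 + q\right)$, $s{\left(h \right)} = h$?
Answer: $1401$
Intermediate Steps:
$R{\left(q \right)} = -5 - q$ ($R{\left(q \right)} = - (5 + q) = -5 - q$)
$R{\left(58 \right)} + \left(-1011 + 2475\right) = \left(-5 - 58\right) + \left(-1011 + 2475\right) = \left(-5 - 58\right) + 1464 = -63 + 1464 = 1401$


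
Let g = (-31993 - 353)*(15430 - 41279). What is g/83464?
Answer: 418055877/41732 ≈ 10018.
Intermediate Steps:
g = 836111754 (g = -32346*(-25849) = 836111754)
g/83464 = 836111754/83464 = 836111754*(1/83464) = 418055877/41732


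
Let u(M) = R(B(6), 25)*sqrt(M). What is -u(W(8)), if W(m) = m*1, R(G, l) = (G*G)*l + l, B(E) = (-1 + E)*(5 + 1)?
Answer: -45050*sqrt(2) ≈ -63710.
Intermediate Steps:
B(E) = -6 + 6*E (B(E) = (-1 + E)*6 = -6 + 6*E)
R(G, l) = l + l*G**2 (R(G, l) = G**2*l + l = l*G**2 + l = l + l*G**2)
W(m) = m
u(M) = 22525*sqrt(M) (u(M) = (25*(1 + (-6 + 6*6)**2))*sqrt(M) = (25*(1 + (-6 + 36)**2))*sqrt(M) = (25*(1 + 30**2))*sqrt(M) = (25*(1 + 900))*sqrt(M) = (25*901)*sqrt(M) = 22525*sqrt(M))
-u(W(8)) = -22525*sqrt(8) = -22525*2*sqrt(2) = -45050*sqrt(2)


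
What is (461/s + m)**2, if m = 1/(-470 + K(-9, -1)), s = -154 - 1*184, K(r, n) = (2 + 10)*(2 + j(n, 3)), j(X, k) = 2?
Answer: 2373638400/1271564281 ≈ 1.8667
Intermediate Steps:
K(r, n) = 48 (K(r, n) = (2 + 10)*(2 + 2) = 12*4 = 48)
s = -338 (s = -154 - 184 = -338)
m = -1/422 (m = 1/(-470 + 48) = 1/(-422) = -1/422 ≈ -0.0023697)
(461/s + m)**2 = (461/(-338) - 1/422)**2 = (461*(-1/338) - 1/422)**2 = (-461/338 - 1/422)**2 = (-48720/35659)**2 = 2373638400/1271564281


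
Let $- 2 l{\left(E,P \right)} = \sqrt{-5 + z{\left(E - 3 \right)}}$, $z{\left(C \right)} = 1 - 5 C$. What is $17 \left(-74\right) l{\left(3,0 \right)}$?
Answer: $1258 i \approx 1258.0 i$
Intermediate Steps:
$l{\left(E,P \right)} = - \frac{\sqrt{11 - 5 E}}{2}$ ($l{\left(E,P \right)} = - \frac{\sqrt{-5 - \left(-1 + 5 \left(E - 3\right)\right)}}{2} = - \frac{\sqrt{-5 - \left(-1 + 5 \left(-3 + E\right)\right)}}{2} = - \frac{\sqrt{-5 + \left(1 - \left(-15 + 5 E\right)\right)}}{2} = - \frac{\sqrt{-5 - \left(-16 + 5 E\right)}}{2} = - \frac{\sqrt{11 - 5 E}}{2}$)
$17 \left(-74\right) l{\left(3,0 \right)} = 17 \left(-74\right) \left(- \frac{\sqrt{11 - 15}}{2}\right) = - 1258 \left(- \frac{\sqrt{11 - 15}}{2}\right) = - 1258 \left(- \frac{\sqrt{-4}}{2}\right) = - 1258 \left(- \frac{2 i}{2}\right) = - 1258 \left(- i\right) = 1258 i$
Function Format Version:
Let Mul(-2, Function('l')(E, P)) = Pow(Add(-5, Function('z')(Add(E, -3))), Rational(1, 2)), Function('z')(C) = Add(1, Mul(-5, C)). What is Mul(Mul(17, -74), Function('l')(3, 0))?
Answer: Mul(1258, I) ≈ Mul(1258.0, I)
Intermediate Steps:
Function('l')(E, P) = Mul(Rational(-1, 2), Pow(Add(11, Mul(-5, E)), Rational(1, 2))) (Function('l')(E, P) = Mul(Rational(-1, 2), Pow(Add(-5, Add(1, Mul(-5, Add(E, -3)))), Rational(1, 2))) = Mul(Rational(-1, 2), Pow(Add(-5, Add(1, Mul(-5, Add(-3, E)))), Rational(1, 2))) = Mul(Rational(-1, 2), Pow(Add(-5, Add(1, Add(15, Mul(-5, E)))), Rational(1, 2))) = Mul(Rational(-1, 2), Pow(Add(-5, Add(16, Mul(-5, E))), Rational(1, 2))) = Mul(Rational(-1, 2), Pow(Add(11, Mul(-5, E)), Rational(1, 2))))
Mul(Mul(17, -74), Function('l')(3, 0)) = Mul(Mul(17, -74), Mul(Rational(-1, 2), Pow(Add(11, Mul(-5, 3)), Rational(1, 2)))) = Mul(-1258, Mul(Rational(-1, 2), Pow(Add(11, -15), Rational(1, 2)))) = Mul(-1258, Mul(Rational(-1, 2), Pow(-4, Rational(1, 2)))) = Mul(-1258, Mul(Rational(-1, 2), Mul(2, I))) = Mul(-1258, Mul(-1, I)) = Mul(1258, I)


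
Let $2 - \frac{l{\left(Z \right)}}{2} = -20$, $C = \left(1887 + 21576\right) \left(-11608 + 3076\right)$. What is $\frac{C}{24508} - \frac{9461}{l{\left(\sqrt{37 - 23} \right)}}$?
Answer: $- \frac{205456093}{24508} \approx -8383.2$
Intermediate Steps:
$C = -200186316$ ($C = 23463 \left(-8532\right) = -200186316$)
$l{\left(Z \right)} = 44$ ($l{\left(Z \right)} = 4 - -40 = 4 + 40 = 44$)
$\frac{C}{24508} - \frac{9461}{l{\left(\sqrt{37 - 23} \right)}} = - \frac{200186316}{24508} - \frac{9461}{44} = \left(-200186316\right) \frac{1}{24508} - \frac{9461}{44} = - \frac{4549689}{557} - \frac{9461}{44} = - \frac{205456093}{24508}$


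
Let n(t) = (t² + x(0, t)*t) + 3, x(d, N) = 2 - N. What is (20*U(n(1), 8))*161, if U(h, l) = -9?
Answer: -28980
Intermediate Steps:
n(t) = 3 + t² + t*(2 - t) (n(t) = (t² + (2 - t)*t) + 3 = (t² + t*(2 - t)) + 3 = 3 + t² + t*(2 - t))
(20*U(n(1), 8))*161 = (20*(-9))*161 = -180*161 = -28980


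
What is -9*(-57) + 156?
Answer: 669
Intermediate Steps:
-9*(-57) + 156 = 513 + 156 = 669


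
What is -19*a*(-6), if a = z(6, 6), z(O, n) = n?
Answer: 684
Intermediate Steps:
a = 6
-19*a*(-6) = -19*6*(-6) = -114*(-6) = 684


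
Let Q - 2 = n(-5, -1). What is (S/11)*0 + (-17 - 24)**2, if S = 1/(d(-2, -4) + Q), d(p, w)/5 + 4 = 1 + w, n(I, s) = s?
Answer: 1681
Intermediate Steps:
Q = 1 (Q = 2 - 1 = 1)
d(p, w) = -15 + 5*w (d(p, w) = -20 + 5*(1 + w) = -20 + (5 + 5*w) = -15 + 5*w)
S = -1/34 (S = 1/((-15 + 5*(-4)) + 1) = 1/((-15 - 20) + 1) = 1/(-35 + 1) = 1/(-34) = -1/34 ≈ -0.029412)
(S/11)*0 + (-17 - 24)**2 = -1/34/11*0 + (-17 - 24)**2 = -1/34*1/11*0 + (-41)**2 = -1/374*0 + 1681 = 0 + 1681 = 1681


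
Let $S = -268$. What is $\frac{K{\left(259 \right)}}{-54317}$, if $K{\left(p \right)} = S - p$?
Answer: $\frac{527}{54317} \approx 0.0097023$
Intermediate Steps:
$K{\left(p \right)} = -268 - p$
$\frac{K{\left(259 \right)}}{-54317} = \frac{-268 - 259}{-54317} = \left(-268 - 259\right) \left(- \frac{1}{54317}\right) = \left(-527\right) \left(- \frac{1}{54317}\right) = \frac{527}{54317}$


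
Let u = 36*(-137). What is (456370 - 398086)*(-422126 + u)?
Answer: -24890648472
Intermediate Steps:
u = -4932
(456370 - 398086)*(-422126 + u) = (456370 - 398086)*(-422126 - 4932) = 58284*(-427058) = -24890648472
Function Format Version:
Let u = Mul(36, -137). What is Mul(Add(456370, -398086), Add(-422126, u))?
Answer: -24890648472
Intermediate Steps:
u = -4932
Mul(Add(456370, -398086), Add(-422126, u)) = Mul(Add(456370, -398086), Add(-422126, -4932)) = Mul(58284, -427058) = -24890648472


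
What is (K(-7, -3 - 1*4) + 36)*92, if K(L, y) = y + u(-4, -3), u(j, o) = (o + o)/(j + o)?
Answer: 19228/7 ≈ 2746.9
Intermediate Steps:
u(j, o) = 2*o/(j + o) (u(j, o) = (2*o)/(j + o) = 2*o/(j + o))
K(L, y) = 6/7 + y (K(L, y) = y + 2*(-3)/(-4 - 3) = y + 2*(-3)/(-7) = y + 2*(-3)*(-⅐) = y + 6/7 = 6/7 + y)
(K(-7, -3 - 1*4) + 36)*92 = ((6/7 + (-3 - 1*4)) + 36)*92 = ((6/7 + (-3 - 4)) + 36)*92 = ((6/7 - 7) + 36)*92 = (-43/7 + 36)*92 = (209/7)*92 = 19228/7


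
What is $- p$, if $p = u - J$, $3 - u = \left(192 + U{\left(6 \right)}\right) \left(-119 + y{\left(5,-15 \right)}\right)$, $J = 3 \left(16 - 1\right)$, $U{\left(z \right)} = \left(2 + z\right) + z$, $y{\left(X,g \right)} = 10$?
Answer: $-22412$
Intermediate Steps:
$U{\left(z \right)} = 2 + 2 z$
$J = 45$ ($J = 3 \cdot 15 = 45$)
$u = 22457$ ($u = 3 - \left(192 + \left(2 + 2 \cdot 6\right)\right) \left(-119 + 10\right) = 3 - \left(192 + \left(2 + 12\right)\right) \left(-109\right) = 3 - \left(192 + 14\right) \left(-109\right) = 3 - 206 \left(-109\right) = 3 - -22454 = 3 + 22454 = 22457$)
$p = 22412$ ($p = 22457 - 45 = 22412$)
$- p = \left(-1\right) 22412 = -22412$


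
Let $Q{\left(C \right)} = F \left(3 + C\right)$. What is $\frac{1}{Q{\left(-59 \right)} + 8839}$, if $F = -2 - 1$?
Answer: $\frac{1}{9007} \approx 0.00011102$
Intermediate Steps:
$F = -3$
$Q{\left(C \right)} = -9 - 3 C$ ($Q{\left(C \right)} = - 3 \left(3 + C\right) = -9 - 3 C$)
$\frac{1}{Q{\left(-59 \right)} + 8839} = \frac{1}{\left(-9 - -177\right) + 8839} = \frac{1}{\left(-9 + 177\right) + 8839} = \frac{1}{168 + 8839} = \frac{1}{9007}$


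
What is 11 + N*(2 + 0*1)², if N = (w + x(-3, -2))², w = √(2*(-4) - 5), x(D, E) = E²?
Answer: 23 + 32*I*√13 ≈ 23.0 + 115.38*I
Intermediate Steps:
w = I*√13 (w = √(-8 - 5) = √(-13) = I*√13 ≈ 3.6056*I)
N = (4 + I*√13)² (N = (I*√13 + (-2)²)² = (I*√13 + 4)² = (4 + I*√13)² ≈ 3.0 + 28.844*I)
11 + N*(2 + 0*1)² = 11 + (4 + I*√13)²*(2 + 0*1)² = 11 + (4 + I*√13)²*(2 + 0)² = 11 + (4 + I*√13)²*2² = 11 + (4 + I*√13)²*4 = 11 + 4*(4 + I*√13)²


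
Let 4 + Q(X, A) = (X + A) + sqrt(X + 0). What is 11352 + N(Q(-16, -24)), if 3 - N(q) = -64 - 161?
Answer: 11580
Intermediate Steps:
Q(X, A) = -4 + A + X + sqrt(X) (Q(X, A) = -4 + ((X + A) + sqrt(X + 0)) = -4 + ((A + X) + sqrt(X)) = -4 + (A + X + sqrt(X)) = -4 + A + X + sqrt(X))
N(q) = 228 (N(q) = 3 - (-64 - 161) = 3 - 1*(-225) = 3 + 225 = 228)
11352 + N(Q(-16, -24)) = 11352 + 228 = 11580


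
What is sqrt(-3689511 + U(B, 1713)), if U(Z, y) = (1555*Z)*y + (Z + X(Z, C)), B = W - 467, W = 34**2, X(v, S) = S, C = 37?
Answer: 5*sqrt(73264434) ≈ 42797.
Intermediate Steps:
W = 1156
B = 689 (B = 1156 - 467 = 689)
U(Z, y) = 37 + Z + 1555*Z*y (U(Z, y) = (1555*Z)*y + (Z + 37) = 1555*Z*y + (37 + Z) = 37 + Z + 1555*Z*y)
sqrt(-3689511 + U(B, 1713)) = sqrt(-3689511 + (37 + 689 + 1555*689*1713)) = sqrt(-3689511 + (37 + 689 + 1835299635)) = sqrt(-3689511 + 1835300361) = sqrt(1831610850) = 5*sqrt(73264434)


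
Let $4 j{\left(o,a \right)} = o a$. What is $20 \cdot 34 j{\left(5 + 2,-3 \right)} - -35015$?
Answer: $31445$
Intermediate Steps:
$j{\left(o,a \right)} = \frac{a o}{4}$ ($j{\left(o,a \right)} = \frac{o a}{4} = \frac{a o}{4}$)
$20 \cdot 34 j{\left(5 + 2,-3 \right)} - -35015 = 20 \cdot 34 \cdot \frac{1}{4} \left(-3\right) \left(5 + 2\right) - -35015 = 680 \cdot \frac{1}{4} \left(-3\right) 7 + 35015 = 680 \left(- \frac{21}{4}\right) + 35015 = -3570 + 35015 = 31445$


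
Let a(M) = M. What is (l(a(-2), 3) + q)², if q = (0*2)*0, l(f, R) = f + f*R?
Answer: 64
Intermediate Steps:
l(f, R) = f + R*f
q = 0 (q = 0*0 = 0)
(l(a(-2), 3) + q)² = (-2*(1 + 3) + 0)² = (-2*4 + 0)² = (-8 + 0)² = (-8)² = 64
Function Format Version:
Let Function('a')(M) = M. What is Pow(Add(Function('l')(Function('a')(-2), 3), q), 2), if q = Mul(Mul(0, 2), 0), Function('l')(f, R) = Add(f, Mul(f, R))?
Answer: 64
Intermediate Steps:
Function('l')(f, R) = Add(f, Mul(R, f))
q = 0 (q = Mul(0, 0) = 0)
Pow(Add(Function('l')(Function('a')(-2), 3), q), 2) = Pow(Add(Mul(-2, Add(1, 3)), 0), 2) = Pow(Add(Mul(-2, 4), 0), 2) = Pow(Add(-8, 0), 2) = Pow(-8, 2) = 64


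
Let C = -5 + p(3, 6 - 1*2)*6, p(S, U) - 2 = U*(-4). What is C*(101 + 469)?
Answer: -50730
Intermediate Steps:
p(S, U) = 2 - 4*U (p(S, U) = 2 + U*(-4) = 2 - 4*U)
C = -89 (C = -5 + (2 - 4*(6 - 1*2))*6 = -5 + (2 - 4*(6 - 2))*6 = -5 + (2 - 4*4)*6 = -5 + (2 - 16)*6 = -5 - 14*6 = -5 - 84 = -89)
C*(101 + 469) = -89*(101 + 469) = -89*570 = -50730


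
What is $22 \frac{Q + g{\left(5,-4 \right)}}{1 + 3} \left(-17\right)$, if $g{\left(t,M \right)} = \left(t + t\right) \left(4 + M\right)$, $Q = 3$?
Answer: $- \frac{561}{2} \approx -280.5$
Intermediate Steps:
$g{\left(t,M \right)} = 2 t \left(4 + M\right)$
$22 \frac{Q + g{\left(5,-4 \right)}}{1 + 3} \left(-17\right) = 22 \frac{3 + 2 \cdot 5 \left(4 - 4\right)}{1 + 3} \left(-17\right) = 22 \frac{3 + 2 \cdot 5 \cdot 0}{4} \left(-17\right) = 22 \left(3 + 0\right) \frac{1}{4} \left(-17\right) = 22 \cdot 3 \cdot \frac{1}{4} \left(-17\right) = 22 \cdot \frac{3}{4} \left(-17\right) = \frac{33}{2} \left(-17\right) = - \frac{561}{2}$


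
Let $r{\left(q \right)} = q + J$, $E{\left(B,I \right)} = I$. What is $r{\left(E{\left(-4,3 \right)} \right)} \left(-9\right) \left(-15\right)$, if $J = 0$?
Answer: $405$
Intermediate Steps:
$r{\left(q \right)} = q$ ($r{\left(q \right)} = q + 0 = q$)
$r{\left(E{\left(-4,3 \right)} \right)} \left(-9\right) \left(-15\right) = 3 \left(-9\right) \left(-15\right) = \left(-27\right) \left(-15\right) = 405$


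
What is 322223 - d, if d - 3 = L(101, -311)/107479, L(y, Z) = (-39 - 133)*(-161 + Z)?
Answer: 34631802196/107479 ≈ 3.2222e+5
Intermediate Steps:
L(y, Z) = 27692 - 172*Z (L(y, Z) = -172*(-161 + Z) = 27692 - 172*Z)
d = 403621/107479 (d = 3 + (27692 - 172*(-311))/107479 = 3 + (27692 + 53492)*(1/107479) = 3 + 81184*(1/107479) = 3 + 81184/107479 = 403621/107479 ≈ 3.7553)
322223 - d = 322223 - 1*403621/107479 = 322223 - 403621/107479 = 34631802196/107479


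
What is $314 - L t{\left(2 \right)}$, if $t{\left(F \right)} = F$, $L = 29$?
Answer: $256$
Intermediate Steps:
$314 - L t{\left(2 \right)} = 314 - 29 \cdot 2 = 314 - 58 = 256$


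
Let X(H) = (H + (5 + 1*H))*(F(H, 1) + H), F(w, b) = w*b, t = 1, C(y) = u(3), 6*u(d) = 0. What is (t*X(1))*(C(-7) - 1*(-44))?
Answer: 616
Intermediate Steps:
u(d) = 0 (u(d) = (1/6)*0 = 0)
C(y) = 0
F(w, b) = b*w
X(H) = 2*H*(5 + 2*H) (X(H) = (H + (5 + 1*H))*(1*H + H) = (H + (5 + H))*(H + H) = (5 + 2*H)*(2*H) = 2*H*(5 + 2*H))
(t*X(1))*(C(-7) - 1*(-44)) = (1*(2*1*(5 + 2*1)))*(0 - 1*(-44)) = (1*(2*1*(5 + 2)))*(0 + 44) = (1*(2*1*7))*44 = (1*14)*44 = 14*44 = 616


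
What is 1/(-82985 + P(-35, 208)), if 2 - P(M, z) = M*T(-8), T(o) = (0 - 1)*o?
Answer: -1/82703 ≈ -1.2091e-5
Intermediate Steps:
T(o) = -o
P(M, z) = 2 - 8*M (P(M, z) = 2 - M*(-1*(-8)) = 2 - M*8 = 2 - 8*M)
1/(-82985 + P(-35, 208)) = 1/(-82985 + (2 - 8*(-35))) = 1/(-82985 + (2 + 280)) = 1/(-82985 + 282) = 1/(-82703) = -1/82703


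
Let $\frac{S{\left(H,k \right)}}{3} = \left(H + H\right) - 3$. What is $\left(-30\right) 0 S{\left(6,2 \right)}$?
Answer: $0$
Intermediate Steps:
$S{\left(H,k \right)} = -9 + 6 H$ ($S{\left(H,k \right)} = 3 \left(\left(H + H\right) - 3\right) = 3 \left(2 H - 3\right) = 3 \left(-3 + 2 H\right) = -9 + 6 H$)
$\left(-30\right) 0 S{\left(6,2 \right)} = \left(-30\right) 0 \left(-9 + 6 \cdot 6\right) = 0 \left(-9 + 36\right) = 0 \cdot 27 = 0$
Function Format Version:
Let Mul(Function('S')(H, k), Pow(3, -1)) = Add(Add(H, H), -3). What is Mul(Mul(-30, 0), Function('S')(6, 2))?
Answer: 0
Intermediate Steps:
Function('S')(H, k) = Add(-9, Mul(6, H)) (Function('S')(H, k) = Mul(3, Add(Add(H, H), -3)) = Mul(3, Add(Mul(2, H), -3)) = Mul(3, Add(-3, Mul(2, H))) = Add(-9, Mul(6, H)))
Mul(Mul(-30, 0), Function('S')(6, 2)) = Mul(Mul(-30, 0), Add(-9, Mul(6, 6))) = Mul(0, Add(-9, 36)) = Mul(0, 27) = 0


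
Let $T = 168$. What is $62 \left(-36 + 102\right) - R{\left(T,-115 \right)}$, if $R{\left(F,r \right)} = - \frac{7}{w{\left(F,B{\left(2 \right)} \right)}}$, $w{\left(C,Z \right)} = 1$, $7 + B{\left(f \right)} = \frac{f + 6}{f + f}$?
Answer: $4099$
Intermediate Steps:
$B{\left(f \right)} = -7 + \frac{6 + f}{2 f}$ ($B{\left(f \right)} = -7 + \frac{f + 6}{f + f} = -7 + \frac{6 + f}{2 f}$)
$R{\left(F,r \right)} = -7$ ($R{\left(F,r \right)} = - \frac{7}{1} = \left(-7\right) 1 = -7$)
$62 \left(-36 + 102\right) - R{\left(T,-115 \right)} = 62 \left(-36 + 102\right) - -7 = 62 \cdot 66 + 7 = 4092 + 7 = 4099$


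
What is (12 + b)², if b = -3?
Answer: 81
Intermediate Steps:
(12 + b)² = (12 - 3)² = 9² = 81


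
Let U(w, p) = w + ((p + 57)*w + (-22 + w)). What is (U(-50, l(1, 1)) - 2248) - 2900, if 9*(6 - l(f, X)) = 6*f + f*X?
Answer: -75430/9 ≈ -8381.1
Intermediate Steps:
l(f, X) = 6 - 2*f/3 - X*f/9 (l(f, X) = 6 - (6*f + f*X)/9 = 6 - (6*f + X*f)/9 = 6 + (-2*f/3 - X*f/9) = 6 - 2*f/3 - X*f/9)
U(w, p) = -22 + 2*w + w*(57 + p) (U(w, p) = w + ((57 + p)*w + (-22 + w)) = w + (w*(57 + p) + (-22 + w)) = w + (-22 + w + w*(57 + p)) = -22 + 2*w + w*(57 + p))
(U(-50, l(1, 1)) - 2248) - 2900 = ((-22 + 59*(-50) + (6 - ⅔*1 - ⅑*1*1)*(-50)) - 2248) - 2900 = ((-22 - 2950 + (6 - ⅔ - ⅑)*(-50)) - 2248) - 2900 = ((-22 - 2950 + (47/9)*(-50)) - 2248) - 2900 = ((-22 - 2950 - 2350/9) - 2248) - 2900 = (-29098/9 - 2248) - 2900 = -49330/9 - 2900 = -75430/9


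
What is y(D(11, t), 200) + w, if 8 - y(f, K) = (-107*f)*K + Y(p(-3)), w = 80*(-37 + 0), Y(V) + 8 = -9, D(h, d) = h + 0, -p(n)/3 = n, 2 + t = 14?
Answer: 232465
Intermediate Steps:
t = 12 (t = -2 + 14 = 12)
p(n) = -3*n
D(h, d) = h
Y(V) = -17 (Y(V) = -8 - 9 = -17)
w = -2960 (w = 80*(-37) = -2960)
y(f, K) = 25 + 107*K*f (y(f, K) = 8 - ((-107*f)*K - 17) = 8 - (-107*K*f - 17) = 8 - (-17 - 107*K*f) = 8 + (17 + 107*K*f) = 25 + 107*K*f)
y(D(11, t), 200) + w = (25 + 107*200*11) - 2960 = (25 + 235400) - 2960 = 235425 - 2960 = 232465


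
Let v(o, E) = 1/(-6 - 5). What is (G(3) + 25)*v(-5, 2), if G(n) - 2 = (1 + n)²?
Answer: -43/11 ≈ -3.9091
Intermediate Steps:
v(o, E) = -1/11 (v(o, E) = 1/(-11) = -1/11)
G(n) = 2 + (1 + n)²
(G(3) + 25)*v(-5, 2) = ((2 + (1 + 3)²) + 25)*(-1/11) = ((2 + 4²) + 25)*(-1/11) = ((2 + 16) + 25)*(-1/11) = (18 + 25)*(-1/11) = 43*(-1/11) = -43/11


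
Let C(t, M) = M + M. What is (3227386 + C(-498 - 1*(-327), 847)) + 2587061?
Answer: 5816141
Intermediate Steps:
C(t, M) = 2*M
(3227386 + C(-498 - 1*(-327), 847)) + 2587061 = (3227386 + 2*847) + 2587061 = (3227386 + 1694) + 2587061 = 3229080 + 2587061 = 5816141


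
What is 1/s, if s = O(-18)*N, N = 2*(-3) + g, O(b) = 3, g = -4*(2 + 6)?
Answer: -1/114 ≈ -0.0087719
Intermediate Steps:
g = -32 (g = -4*8 = -32)
N = -38 (N = 2*(-3) - 32 = -6 - 32 = -38)
s = -114 (s = 3*(-38) = -114)
1/s = 1/(-114) = -1/114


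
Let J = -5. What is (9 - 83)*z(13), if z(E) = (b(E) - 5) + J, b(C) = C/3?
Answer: 1258/3 ≈ 419.33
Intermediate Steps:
b(C) = C/3 (b(C) = C*(⅓) = C/3)
z(E) = -10 + E/3 (z(E) = (E/3 - 5) - 5 = (-5 + E/3) - 5 = -10 + E/3)
(9 - 83)*z(13) = (9 - 83)*(-10 + (⅓)*13) = -74*(-10 + 13/3) = -74*(-17/3) = 1258/3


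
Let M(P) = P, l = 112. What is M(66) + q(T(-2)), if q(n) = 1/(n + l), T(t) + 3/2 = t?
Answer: 14324/217 ≈ 66.009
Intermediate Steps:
T(t) = -3/2 + t
q(n) = 1/(112 + n) (q(n) = 1/(n + 112) = 1/(112 + n))
M(66) + q(T(-2)) = 66 + 1/(112 + (-3/2 - 2)) = 66 + 1/(112 - 7/2) = 66 + 1/(217/2) = 66 + 2/217 = 14324/217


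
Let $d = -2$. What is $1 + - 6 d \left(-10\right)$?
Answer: $-119$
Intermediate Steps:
$1 + - 6 d \left(-10\right) = 1 + \left(-6\right) \left(-2\right) \left(-10\right) = 1 + 12 \left(-10\right) = 1 - 120 = -119$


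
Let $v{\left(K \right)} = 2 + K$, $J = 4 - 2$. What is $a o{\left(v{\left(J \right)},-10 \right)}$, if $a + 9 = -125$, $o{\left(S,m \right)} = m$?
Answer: $1340$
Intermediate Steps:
$J = 2$
$a = -134$ ($a = -9 - 125 = -134$)
$a o{\left(v{\left(J \right)},-10 \right)} = \left(-134\right) \left(-10\right) = 1340$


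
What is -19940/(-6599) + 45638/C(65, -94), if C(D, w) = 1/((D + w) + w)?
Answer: -37043294986/6599 ≈ -5.6135e+6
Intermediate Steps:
C(D, w) = 1/(D + 2*w)
-19940/(-6599) + 45638/C(65, -94) = -19940/(-6599) + 45638/(1/(65 + 2*(-94))) = -19940*(-1/6599) + 45638/(1/(65 - 188)) = 19940/6599 + 45638/(1/(-123)) = 19940/6599 + 45638/(-1/123) = 19940/6599 + 45638*(-123) = 19940/6599 - 5613474 = -37043294986/6599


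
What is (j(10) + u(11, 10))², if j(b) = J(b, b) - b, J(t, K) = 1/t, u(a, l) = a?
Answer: 121/100 ≈ 1.2100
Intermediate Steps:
j(b) = 1/b - b
(j(10) + u(11, 10))² = ((1/10 - 1*10) + 11)² = ((⅒ - 10) + 11)² = (-99/10 + 11)² = (11/10)² = 121/100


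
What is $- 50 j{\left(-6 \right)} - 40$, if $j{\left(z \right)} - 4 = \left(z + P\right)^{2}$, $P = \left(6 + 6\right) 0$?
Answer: $-2040$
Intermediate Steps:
$P = 0$ ($P = 12 \cdot 0 = 0$)
$j{\left(z \right)} = 4 + z^{2}$ ($j{\left(z \right)} = 4 + \left(z + 0\right)^{2} = 4 + z^{2}$)
$- 50 j{\left(-6 \right)} - 40 = - 50 \left(4 + \left(-6\right)^{2}\right) - 40 = - 50 \left(4 + 36\right) - 40 = \left(-50\right) 40 - 40 = -2000 - 40 = -2040$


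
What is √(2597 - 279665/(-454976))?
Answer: √8401788263733/56872 ≈ 50.967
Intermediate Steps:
√(2597 - 279665/(-454976)) = √(2597 - 279665*(-1/454976)) = √(2597 + 279665/454976) = √(1181852337/454976) = √8401788263733/56872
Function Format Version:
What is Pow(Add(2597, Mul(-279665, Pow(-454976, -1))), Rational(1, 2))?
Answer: Mul(Rational(1, 56872), Pow(8401788263733, Rational(1, 2))) ≈ 50.967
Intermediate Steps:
Pow(Add(2597, Mul(-279665, Pow(-454976, -1))), Rational(1, 2)) = Pow(Add(2597, Mul(-279665, Rational(-1, 454976))), Rational(1, 2)) = Pow(Add(2597, Rational(279665, 454976)), Rational(1, 2)) = Pow(Rational(1181852337, 454976), Rational(1, 2)) = Mul(Rational(1, 56872), Pow(8401788263733, Rational(1, 2)))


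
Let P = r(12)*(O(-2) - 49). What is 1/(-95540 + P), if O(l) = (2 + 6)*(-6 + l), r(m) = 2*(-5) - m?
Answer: -1/93054 ≈ -1.0746e-5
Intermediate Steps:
r(m) = -10 - m
O(l) = -48 + 8*l (O(l) = 8*(-6 + l) = -48 + 8*l)
P = 2486 (P = (-10 - 1*12)*((-48 + 8*(-2)) - 49) = (-10 - 12)*((-48 - 16) - 49) = -22*(-64 - 49) = -22*(-113) = 2486)
1/(-95540 + P) = 1/(-95540 + 2486) = 1/(-93054) = -1/93054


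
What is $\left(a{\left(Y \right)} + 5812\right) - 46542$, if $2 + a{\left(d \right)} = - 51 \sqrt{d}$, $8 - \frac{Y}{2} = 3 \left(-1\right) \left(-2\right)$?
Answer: $-40834$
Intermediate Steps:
$Y = 4$ ($Y = 16 - 2 \cdot 3 \left(-1\right) \left(-2\right) = 16 - 2 \left(\left(-3\right) \left(-2\right)\right) = 16 - 12 = 4$)
$a{\left(d \right)} = -2 - 51 \sqrt{d}$
$\left(a{\left(Y \right)} + 5812\right) - 46542 = \left(\left(-2 - 51 \sqrt{4}\right) + 5812\right) - 46542 = \left(\left(-2 - 102\right) + 5812\right) - 46542 = \left(-104 + 5812\right) - 46542 = 5708 - 46542 = -40834$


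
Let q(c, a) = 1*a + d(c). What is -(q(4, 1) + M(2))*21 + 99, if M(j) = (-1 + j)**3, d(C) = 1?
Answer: 36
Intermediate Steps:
q(c, a) = 1 + a (q(c, a) = 1*a + 1 = a + 1 = 1 + a)
-(q(4, 1) + M(2))*21 + 99 = -((1 + 1) + (-1 + 2)**3)*21 + 99 = -(2 + 1**3)*21 + 99 = -(2 + 1)*21 + 99 = -1*3*21 + 99 = -3*21 + 99 = -63 + 99 = 36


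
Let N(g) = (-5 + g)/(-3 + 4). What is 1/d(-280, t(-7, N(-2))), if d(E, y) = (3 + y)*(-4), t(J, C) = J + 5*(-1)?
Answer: 1/36 ≈ 0.027778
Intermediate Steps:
N(g) = -5 + g (N(g) = (-5 + g)/1 = (-5 + g)*1 = -5 + g)
t(J, C) = -5 + J (t(J, C) = J - 5 = -5 + J)
d(E, y) = -12 - 4*y
1/d(-280, t(-7, N(-2))) = 1/(-12 - 4*(-5 - 7)) = 1/(-12 - 4*(-12)) = 1/(-12 + 48) = 1/36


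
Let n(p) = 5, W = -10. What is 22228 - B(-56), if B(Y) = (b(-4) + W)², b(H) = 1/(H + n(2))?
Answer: 22147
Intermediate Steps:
b(H) = 1/(5 + H) (b(H) = 1/(H + 5) = 1/(5 + H))
B(Y) = 81 (B(Y) = (1/(5 - 4) - 10)² = (1/1 - 10)² = (1 - 10)² = (-9)² = 81)
22228 - B(-56) = 22228 - 1*81 = 22228 - 81 = 22147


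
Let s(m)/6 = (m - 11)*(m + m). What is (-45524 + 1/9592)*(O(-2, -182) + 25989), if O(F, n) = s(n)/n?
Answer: -10337199118311/9592 ≈ -1.0777e+9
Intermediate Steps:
s(m) = 12*m*(-11 + m) (s(m) = 6*((m - 11)*(m + m)) = 6*((-11 + m)*(2*m)) = 6*(2*m*(-11 + m)) = 12*m*(-11 + m))
O(F, n) = -132 + 12*n (O(F, n) = (12*n*(-11 + n))/n = -132 + 12*n)
(-45524 + 1/9592)*(O(-2, -182) + 25989) = (-45524 + 1/9592)*((-132 + 12*(-182)) + 25989) = (-45524 + 1/9592)*((-132 - 2184) + 25989) = -436666207*(-2316 + 25989)/9592 = -436666207/9592*23673 = -10337199118311/9592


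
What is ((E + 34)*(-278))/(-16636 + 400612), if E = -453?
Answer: 58241/191988 ≈ 0.30336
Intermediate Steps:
((E + 34)*(-278))/(-16636 + 400612) = ((-453 + 34)*(-278))/(-16636 + 400612) = -419*(-278)/383976 = 116482*(1/383976) = 58241/191988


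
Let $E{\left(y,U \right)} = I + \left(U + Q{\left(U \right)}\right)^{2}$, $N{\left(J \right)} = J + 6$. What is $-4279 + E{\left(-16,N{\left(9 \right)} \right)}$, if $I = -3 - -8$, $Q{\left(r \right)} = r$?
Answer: $-3374$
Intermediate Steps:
$N{\left(J \right)} = 6 + J$
$I = 5$ ($I = -3 + 8 = 5$)
$E{\left(y,U \right)} = 5 + 4 U^{2}$ ($E{\left(y,U \right)} = 5 + \left(U + U\right)^{2} = 5 + \left(2 U\right)^{2} = 5 + 4 U^{2}$)
$-4279 + E{\left(-16,N{\left(9 \right)} \right)} = -4279 + \left(5 + 4 \left(6 + 9\right)^{2}\right) = -4279 + \left(5 + 4 \cdot 15^{2}\right) = -4279 + \left(5 + 4 \cdot 225\right) = -4279 + \left(5 + 900\right) = -4279 + 905 = -3374$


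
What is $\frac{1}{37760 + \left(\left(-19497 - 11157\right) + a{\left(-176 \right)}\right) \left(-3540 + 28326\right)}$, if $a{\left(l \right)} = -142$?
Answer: $- \frac{1}{763271896} \approx -1.3101 \cdot 10^{-9}$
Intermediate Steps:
$\frac{1}{37760 + \left(\left(-19497 - 11157\right) + a{\left(-176 \right)}\right) \left(-3540 + 28326\right)} = \frac{1}{37760 + \left(\left(-19497 - 11157\right) - 142\right) \left(-3540 + 28326\right)} = \frac{1}{37760 + \left(-30654 - 142\right) 24786} = \frac{1}{37760 - 763309656} = \frac{1}{-763271896} = - \frac{1}{763271896}$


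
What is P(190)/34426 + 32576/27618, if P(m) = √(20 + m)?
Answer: 16288/13809 + √210/34426 ≈ 1.1799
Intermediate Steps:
P(190)/34426 + 32576/27618 = √(20 + 190)/34426 + 32576/27618 = √210*(1/34426) + 32576*(1/27618) = √210/34426 + 16288/13809 = 16288/13809 + √210/34426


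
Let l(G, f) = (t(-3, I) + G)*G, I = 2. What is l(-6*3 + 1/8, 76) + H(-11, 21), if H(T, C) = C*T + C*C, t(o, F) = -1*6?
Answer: 40753/64 ≈ 636.77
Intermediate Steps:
t(o, F) = -6
H(T, C) = C² + C*T (H(T, C) = C*T + C² = C² + C*T)
l(G, f) = G*(-6 + G) (l(G, f) = (-6 + G)*G = G*(-6 + G))
l(-6*3 + 1/8, 76) + H(-11, 21) = (-6*3 + 1/8)*(-6 + (-6*3 + 1/8)) + 21*(21 - 11) = (-18 + ⅛)*(-6 + (-18 + ⅛)) + 21*10 = -143*(-6 - 143/8)/8 + 210 = -143/8*(-191/8) + 210 = 27313/64 + 210 = 40753/64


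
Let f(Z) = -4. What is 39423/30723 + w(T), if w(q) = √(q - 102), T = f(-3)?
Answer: 13141/10241 + I*√106 ≈ 1.2832 + 10.296*I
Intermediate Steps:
T = -4
w(q) = √(-102 + q)
39423/30723 + w(T) = 39423/30723 + √(-102 - 4) = 39423*(1/30723) + √(-106) = 13141/10241 + I*√106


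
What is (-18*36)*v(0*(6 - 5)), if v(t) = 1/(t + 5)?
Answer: -648/5 ≈ -129.60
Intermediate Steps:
v(t) = 1/(5 + t)
(-18*36)*v(0*(6 - 5)) = (-18*36)/(5 + 0*(6 - 5)) = -648/(5 + 0*1) = -648/(5 + 0) = -648/5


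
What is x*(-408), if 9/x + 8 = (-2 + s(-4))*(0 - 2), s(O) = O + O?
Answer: -306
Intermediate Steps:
s(O) = 2*O
x = ¾ (x = 9/(-8 + (-2 + 2*(-4))*(0 - 2)) = 9/(-8 + (-2 - 8)*(-2)) = 9/(-8 - 10*(-2)) = 9/(-8 + 20) = 9/12 = 9*(1/12) = ¾ ≈ 0.75000)
x*(-408) = (¾)*(-408) = -306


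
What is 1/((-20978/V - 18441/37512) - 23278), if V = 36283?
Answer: -151227544/3520436549403 ≈ -4.2957e-5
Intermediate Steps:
1/((-20978/V - 18441/37512) - 23278) = 1/((-20978/36283 - 18441/37512) - 23278) = 1/((-20978*1/36283 - 18441*1/37512) - 23278) = 1/((-20978/36283 - 2049/4168) - 23278) = 1/(-161780171/151227544 - 23278) = 1/(-3520436549403/151227544) = -151227544/3520436549403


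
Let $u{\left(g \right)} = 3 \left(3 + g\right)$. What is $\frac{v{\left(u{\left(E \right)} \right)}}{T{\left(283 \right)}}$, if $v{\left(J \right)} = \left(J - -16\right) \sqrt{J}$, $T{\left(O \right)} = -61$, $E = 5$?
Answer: $- \frac{80 \sqrt{6}}{61} \approx -3.2124$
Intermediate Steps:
$u{\left(g \right)} = 9 + 3 g$
$v{\left(J \right)} = \sqrt{J} \left(16 + J\right)$ ($v{\left(J \right)} = \left(J + 16\right) \sqrt{J} = \left(16 + J\right) \sqrt{J} = \sqrt{J} \left(16 + J\right)$)
$\frac{v{\left(u{\left(E \right)} \right)}}{T{\left(283 \right)}} = \frac{\sqrt{9 + 3 \cdot 5} \left(16 + \left(9 + 3 \cdot 5\right)\right)}{-61} = \sqrt{9 + 15} \left(16 + \left(9 + 15\right)\right) \left(- \frac{1}{61}\right) = \sqrt{24} \left(16 + 24\right) \left(- \frac{1}{61}\right) = 2 \sqrt{6} \cdot 40 \left(- \frac{1}{61}\right) = 80 \sqrt{6} \left(- \frac{1}{61}\right) = - \frac{80 \sqrt{6}}{61}$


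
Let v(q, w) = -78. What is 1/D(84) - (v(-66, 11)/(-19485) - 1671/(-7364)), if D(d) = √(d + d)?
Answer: -11044609/47829180 + √42/84 ≈ -0.15377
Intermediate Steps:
D(d) = √2*√d (D(d) = √(2*d) = √2*√d)
1/D(84) - (v(-66, 11)/(-19485) - 1671/(-7364)) = 1/(√2*√84) - (-78/(-19485) - 1671/(-7364)) = 1/(√2*(2*√21)) - (-78*(-1/19485) - 1671*(-1/7364)) = 1/(2*√42) - (26/6495 + 1671/7364) = √42/84 - 1*11044609/47829180 = √42/84 - 11044609/47829180 = -11044609/47829180 + √42/84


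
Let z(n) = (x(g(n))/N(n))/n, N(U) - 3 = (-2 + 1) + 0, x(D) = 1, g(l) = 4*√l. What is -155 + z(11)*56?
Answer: -1677/11 ≈ -152.45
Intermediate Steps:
N(U) = 2 (N(U) = 3 + ((-2 + 1) + 0) = 3 + (-1 + 0) = 3 - 1 = 2)
z(n) = 1/(2*n) (z(n) = (1/2)/n = (1*(½))/n = 1/(2*n))
-155 + z(11)*56 = -155 + ((½)/11)*56 = -155 + ((½)*(1/11))*56 = -155 + (1/22)*56 = -155 + 28/11 = -1677/11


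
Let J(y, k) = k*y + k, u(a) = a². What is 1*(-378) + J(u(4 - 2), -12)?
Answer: -438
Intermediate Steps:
J(y, k) = k + k*y
1*(-378) + J(u(4 - 2), -12) = 1*(-378) - 12*(1 + (4 - 2)²) = -378 - 12*(1 + 2²) = -378 - 12*(1 + 4) = -378 - 12*5 = -378 - 60 = -438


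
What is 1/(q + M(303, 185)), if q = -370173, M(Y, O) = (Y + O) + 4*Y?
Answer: -1/368473 ≈ -2.7139e-6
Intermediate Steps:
M(Y, O) = O + 5*Y (M(Y, O) = (O + Y) + 4*Y = O + 5*Y)
1/(q + M(303, 185)) = 1/(-370173 + (185 + 5*303)) = 1/(-370173 + (185 + 1515)) = 1/(-370173 + 1700) = 1/(-368473) = -1/368473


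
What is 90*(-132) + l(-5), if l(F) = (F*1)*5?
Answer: -11905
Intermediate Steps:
l(F) = 5*F (l(F) = F*5 = 5*F)
90*(-132) + l(-5) = 90*(-132) + 5*(-5) = -11880 - 25 = -11905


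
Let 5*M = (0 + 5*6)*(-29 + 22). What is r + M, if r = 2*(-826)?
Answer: -1694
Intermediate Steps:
M = -42 (M = ((0 + 5*6)*(-29 + 22))/5 = ((0 + 30)*(-7))/5 = (30*(-7))/5 = (⅕)*(-210) = -42)
r = -1652
r + M = -1652 - 42 = -1694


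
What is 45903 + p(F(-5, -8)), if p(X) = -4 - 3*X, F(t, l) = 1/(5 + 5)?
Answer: 458987/10 ≈ 45899.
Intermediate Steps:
F(t, l) = 1/10
45903 + p(F(-5, -8)) = 45903 + (-4 - 3*1/10) = 45903 + (-4 - 3/10) = 45903 - 43/10 = 458987/10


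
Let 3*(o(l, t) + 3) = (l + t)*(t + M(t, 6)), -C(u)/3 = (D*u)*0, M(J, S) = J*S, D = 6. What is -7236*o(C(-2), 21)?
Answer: -7424136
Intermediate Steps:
C(u) = 0 (C(u) = -3*6*u*0 = -3*0 = 0)
o(l, t) = -3 + 7*t*(l + t)/3 (o(l, t) = -3 + ((l + t)*(t + t*6))/3 = -3 + ((l + t)*(t + 6*t))/3 = -3 + ((l + t)*(7*t))/3 = -3 + (7*t*(l + t))/3 = -3 + 7*t*(l + t)/3)
-7236*o(C(-2), 21) = -7236*(-3 + (7/3)*21**2 + (7/3)*0*21) = -7236*(-3 + (7/3)*441 + 0) = -7236*(-3 + 1029 + 0) = -7236*1026 = -7424136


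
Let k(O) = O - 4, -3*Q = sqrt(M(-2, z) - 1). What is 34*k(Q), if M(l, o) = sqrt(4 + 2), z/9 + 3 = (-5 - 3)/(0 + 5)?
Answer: -136 - 34*sqrt(-1 + sqrt(6))/3 ≈ -149.64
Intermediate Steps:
z = -207/5 (z = -27 + 9*((-5 - 3)/(0 + 5)) = -27 + 9*(-8/5) = -27 - 72/5 = -207/5 ≈ -41.400)
M(l, o) = sqrt(6)
Q = -sqrt(-1 + sqrt(6))/3 (Q = -sqrt(sqrt(6) - 1)/3 = -sqrt(-1 + sqrt(6))/3 ≈ -0.40132)
k(O) = -4 + O
34*k(Q) = 34*(-4 - sqrt(-1 + sqrt(6))/3) = -136 - 34*sqrt(-1 + sqrt(6))/3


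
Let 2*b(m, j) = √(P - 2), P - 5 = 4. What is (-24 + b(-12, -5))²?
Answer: (48 - √7)²/4 ≈ 514.25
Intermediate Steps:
P = 9 (P = 5 + 4 = 9)
b(m, j) = √7/2 (b(m, j) = √(9 - 2)/2 = √7/2)
(-24 + b(-12, -5))² = (-24 + √7/2)²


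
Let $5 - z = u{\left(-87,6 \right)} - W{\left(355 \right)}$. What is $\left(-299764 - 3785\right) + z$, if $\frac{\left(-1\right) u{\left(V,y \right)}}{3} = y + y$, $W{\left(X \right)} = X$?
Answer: $-303153$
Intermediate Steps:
$u{\left(V,y \right)} = - 6 y$ ($u{\left(V,y \right)} = - 3 \left(y + y\right) = - 3 \cdot 2 y = - 6 y$)
$z = 396$ ($z = 5 - \left(\left(-6\right) 6 - 355\right) = 5 - \left(-36 - 355\right) = 5 - -391 = 5 + 391 = 396$)
$\left(-299764 - 3785\right) + z = \left(-299764 - 3785\right) + 396 = -303549 + 396 = -303153$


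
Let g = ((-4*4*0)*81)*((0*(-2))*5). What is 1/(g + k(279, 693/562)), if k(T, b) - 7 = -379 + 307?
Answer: -1/65 ≈ -0.015385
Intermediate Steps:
k(T, b) = -65 (k(T, b) = 7 + (-379 + 307) = 7 - 72 = -65)
g = 0 (g = (-16*0*81)*(0*5) = (0*81)*0 = 0*0 = 0)
1/(g + k(279, 693/562)) = 1/(0 - 65) = 1/(-65) = -1/65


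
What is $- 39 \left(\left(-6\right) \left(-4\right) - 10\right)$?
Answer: $-546$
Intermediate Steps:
$- 39 \left(\left(-6\right) \left(-4\right) - 10\right) = - 39 \left(24 - 10\right) = \left(-39\right) 14 = -546$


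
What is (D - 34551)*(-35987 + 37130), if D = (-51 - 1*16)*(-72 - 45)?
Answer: -30531816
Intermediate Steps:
D = 7839 (D = (-51 - 16)*(-117) = -67*(-117) = 7839)
(D - 34551)*(-35987 + 37130) = (7839 - 34551)*(-35987 + 37130) = -26712*1143 = -30531816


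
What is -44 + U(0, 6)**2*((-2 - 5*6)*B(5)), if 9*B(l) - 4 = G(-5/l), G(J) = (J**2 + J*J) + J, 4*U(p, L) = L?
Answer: -84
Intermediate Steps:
U(p, L) = L/4
G(J) = J + 2*J**2 (G(J) = (J**2 + J**2) + J = 2*J**2 + J = J + 2*J**2)
B(l) = 4/9 - 5*(1 - 10/l)/(9*l) (B(l) = 4/9 + ((-5/l)*(1 + 2*(-5/l)))/9 = 4/9 + ((-5/l)*(1 - 10/l))/9 = 4/9 + (-5*(1 - 10/l)/l)/9 = 4/9 - 5*(1 - 10/l)/(9*l))
-44 + U(0, 6)**2*((-2 - 5*6)*B(5)) = -44 + ((1/4)*6)**2*((-2 - 5*6)*((1/9)*(50 - 5*5 + 4*5**2)/5**2)) = -44 + (3/2)**2*((-2 - 30)*((1/9)*(1/25)*(50 - 25 + 4*25))) = -44 + 9*(-32*(50 - 25 + 100)/(9*25))/4 = -44 + 9*(-32*125/(9*25))/4 = -44 + 9*(-32*5/9)/4 = -44 + (9/4)*(-160/9) = -44 - 40 = -84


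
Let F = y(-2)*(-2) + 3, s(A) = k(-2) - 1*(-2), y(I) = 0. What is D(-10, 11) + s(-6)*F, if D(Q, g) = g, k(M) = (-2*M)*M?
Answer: -7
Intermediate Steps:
k(M) = -2*M²
s(A) = -6 (s(A) = -2*(-2)² - 1*(-2) = -2*4 + 2 = -8 + 2 = -6)
F = 3 (F = 0*(-2) + 3 = 0 + 3 = 3)
D(-10, 11) + s(-6)*F = 11 - 6*3 = 11 - 18 = -7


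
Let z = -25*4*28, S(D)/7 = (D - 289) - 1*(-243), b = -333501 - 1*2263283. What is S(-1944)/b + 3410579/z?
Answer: -553531123371/454437200 ≈ -1218.1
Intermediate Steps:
b = -2596784 (b = -333501 - 2263283 = -2596784)
S(D) = -322 + 7*D (S(D) = 7*((D - 289) - 1*(-243)) = 7*((-289 + D) + 243) = 7*(-46 + D) = -322 + 7*D)
z = -2800 (z = -100*28 = -2800)
S(-1944)/b + 3410579/z = (-322 + 7*(-1944))/(-2596784) + 3410579/(-2800) = (-322 - 13608)*(-1/2596784) + 3410579*(-1/2800) = -13930*(-1/2596784) - 3410579/2800 = 6965/1298392 - 3410579/2800 = -553531123371/454437200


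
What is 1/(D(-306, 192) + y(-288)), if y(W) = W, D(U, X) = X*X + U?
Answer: 1/36270 ≈ 2.7571e-5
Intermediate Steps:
D(U, X) = U + X² (D(U, X) = X² + U = U + X²)
1/(D(-306, 192) + y(-288)) = 1/((-306 + 192²) - 288) = 1/((-306 + 36864) - 288) = 1/(36558 - 288) = 1/36270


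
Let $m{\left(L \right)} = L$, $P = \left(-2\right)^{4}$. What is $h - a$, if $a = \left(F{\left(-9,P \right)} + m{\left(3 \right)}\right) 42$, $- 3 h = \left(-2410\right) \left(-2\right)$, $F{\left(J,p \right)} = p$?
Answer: $- \frac{7214}{3} \approx -2404.7$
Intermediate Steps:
$P = 16$
$h = - \frac{4820}{3}$ ($h = - \frac{\left(-2410\right) \left(-2\right)}{3} = \left(- \frac{1}{3}\right) 4820 = - \frac{4820}{3} \approx -1606.7$)
$a = 798$ ($a = \left(16 + 3\right) 42 = 19 \cdot 42 = 798$)
$h - a = - \frac{4820}{3} - 798 = - \frac{7214}{3}$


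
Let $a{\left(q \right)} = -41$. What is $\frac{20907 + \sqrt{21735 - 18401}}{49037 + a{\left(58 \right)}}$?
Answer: $\frac{2323}{5444} + \frac{\sqrt{3334}}{48996} \approx 0.42789$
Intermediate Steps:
$\frac{20907 + \sqrt{21735 - 18401}}{49037 + a{\left(58 \right)}} = \frac{20907 + \sqrt{21735 - 18401}}{49037 - 41} = \frac{20907 + \sqrt{3334}}{48996} = \left(20907 + \sqrt{3334}\right) \frac{1}{48996} = \frac{2323}{5444} + \frac{\sqrt{3334}}{48996}$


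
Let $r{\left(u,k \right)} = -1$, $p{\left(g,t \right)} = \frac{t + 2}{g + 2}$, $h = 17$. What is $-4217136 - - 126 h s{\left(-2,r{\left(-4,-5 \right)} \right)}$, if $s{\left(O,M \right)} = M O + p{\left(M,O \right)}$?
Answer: $-4212852$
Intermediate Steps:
$p{\left(g,t \right)} = \frac{2 + t}{2 + g}$
$s{\left(O,M \right)} = M O + \frac{2 + O}{2 + M}$
$-4217136 - - 126 h s{\left(-2,r{\left(-4,-5 \right)} \right)} = -4217136 - \left(-126\right) 17 \frac{2 - 2 - - 2 \left(2 - 1\right)}{2 - 1} = -4217136 - - 2142 \frac{2 - 2 - \left(-2\right) 1}{1} = -4217136 - - 2142 \cdot 1 \left(2 - 2 + 2\right) = -4217136 - - 2142 \cdot 1 \cdot 2 = -4217136 - \left(-2142\right) 2 = -4217136 - -4284 = -4217136 + 4284 = -4212852$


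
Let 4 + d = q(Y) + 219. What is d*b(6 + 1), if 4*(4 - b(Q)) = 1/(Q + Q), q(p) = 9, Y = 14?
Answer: 892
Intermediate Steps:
b(Q) = 4 - 1/(8*Q) (b(Q) = 4 - 1/(4*(Q + Q)) = 4 - 1/(2*Q)/4 = 4 - 1/(8*Q))
d = 224 (d = -4 + (9 + 219) = -4 + 228 = 224)
d*b(6 + 1) = 224*(4 - 1/(8*(6 + 1))) = 224*(4 - ⅛/7) = 224*(4 - ⅛*⅐) = 224*(4 - 1/56) = 224*(223/56) = 892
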